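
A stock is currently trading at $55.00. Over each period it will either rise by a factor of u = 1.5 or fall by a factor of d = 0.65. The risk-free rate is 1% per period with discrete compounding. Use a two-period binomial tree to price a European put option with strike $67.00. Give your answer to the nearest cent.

$20.66

Risk-neutral probability p = (1 + 0.01 − 0.65)/(1.5 − 0.65) = 0.3600/0.8500 = 0.4235
Terminal stock prices: S_uu = 123.8, S_ud = 53.62, S_dd = 23.24
Terminal payoffs (K − S): max(-56.75, 0) = 0, max(13.38, 0) = 13.38, max(43.76, 0) = 43.76
Node u (S = 82.5): V_u = 1/1.01·[0.4235·0.0000 + 0.5765·13.3750] = 7.6340
Node d (S = 35.75): V_d = 1/1.01·[0.4235·13.3750 + 0.5765·43.7625] = 30.5866
Node 0 (S = 55): V_0 = 1/1.01·[0.4235·7.6340 + 0.5765·30.5866] = 20.6589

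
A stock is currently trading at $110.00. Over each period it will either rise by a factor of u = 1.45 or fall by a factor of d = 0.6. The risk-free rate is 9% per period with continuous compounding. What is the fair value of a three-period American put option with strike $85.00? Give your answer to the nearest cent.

Risk-neutral probability p = (e^0.09 − 0.6)/(1.45 − 0.6) = 0.4942/0.8500 = 0.5814
Terminal stock prices: S_uuu = 335.3, S_uud = 138.8, S_udd = 57.42, S_ddd = 23.76
Terminal payoffs (K − S): max(-250.3, 0) = 0, max(-53.76, 0) = 0, max(27.58, 0) = 27.58, max(61.24, 0) = 61.24
Node uu (S = 231.3): continuation = e^(−0.09)·[0.5814·0.0000 + 0.4186·0.0000] = 0.0000; exercise value = 0.0000 ≤ continuation, so V_uu = 0.0000
Node ud (S = 95.7): continuation = e^(−0.09)·[0.5814·0.0000 + 0.4186·27.5800] = 10.5518; exercise value = 0.0000 ≤ continuation, so V_ud = 10.5518
Node dd (S = 39.6): continuation = e^(−0.09)·[0.5814·27.5800 + 0.4186·61.2400] = 38.0842; exercise value = 45.4000 > continuation, so V_dd = 45.4000 (exercise)
Node u (S = 159.5): continuation = e^(−0.09)·[0.5814·0.0000 + 0.4186·10.5518] = 4.0370; exercise value = 0.0000 ≤ continuation, so V_u = 4.0370
Node d (S = 66): continuation = e^(−0.09)·[0.5814·10.5518 + 0.4186·45.4000] = 22.9761; exercise value = 19.0000 ≤ continuation, so V_d = 22.9761
Node 0 (S = 110): continuation = e^(−0.09)·[0.5814·4.0370 + 0.4186·22.9761] = 10.9354; exercise value = 0.0000 ≤ continuation, so V_0 = 10.9354

$10.94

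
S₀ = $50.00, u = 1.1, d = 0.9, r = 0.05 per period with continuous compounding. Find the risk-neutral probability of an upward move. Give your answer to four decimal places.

p = 0.7564

Risk-neutral probability p = (e^0.05 − 0.9)/(1.1 − 0.9) = 0.1513/0.2000 = 0.7564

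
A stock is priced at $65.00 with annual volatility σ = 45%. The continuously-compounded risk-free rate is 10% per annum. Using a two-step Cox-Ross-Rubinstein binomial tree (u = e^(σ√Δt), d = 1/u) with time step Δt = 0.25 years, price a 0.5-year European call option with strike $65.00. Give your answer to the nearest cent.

CRR parameters: u = e^(σ√Δt) = e^(0.45·√0.25) = 1.2523, d = 1/u = 0.7985
Per-period rate: rΔt = 0.1·0.25 = 0.025, so R = e^0.025 = 1.0253
Risk-neutral probability p = (e^0.025 − 0.7985)/(1.2523 − 0.7985) = 0.2268/0.4538 = 0.4998
Terminal stock prices: S_uu = 101.9, S_ud = 65, S_dd = 41.45
Terminal payoffs (S − K): max(36.94, 0) = 36.94, max(0, 0) = 0, max(-23.55, 0) = 0
Node u (S = 81.4): V_u = e^(−0.025)·[0.4998·36.9403 + 0.5002·0.0000] = 18.0058
Node d (S = 51.9): V_d = e^(−0.025)·[0.4998·0.0000 + 0.5002·0.0000] = 0.0000
Node 0 (S = 65): V_0 = e^(−0.025)·[0.4998·18.0058 + 0.5002·0.0000] = 8.7766

$8.78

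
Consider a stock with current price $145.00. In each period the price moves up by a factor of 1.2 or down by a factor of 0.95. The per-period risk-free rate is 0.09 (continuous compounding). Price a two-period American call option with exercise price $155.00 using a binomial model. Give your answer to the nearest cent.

$19.15

Risk-neutral probability p = (e^0.09 − 0.95)/(1.2 − 0.95) = 0.1442/0.2500 = 0.5767
Terminal stock prices: S_uu = 208.8, S_ud = 165.3, S_dd = 130.9
Terminal payoffs (S − K): max(53.8, 0) = 53.8, max(10.3, 0) = 10.3, max(-24.14, 0) = 0
Node u (S = 174): continuation = e^(−0.09)·[0.5767·53.8000 + 0.4233·10.3000] = 32.3407; exercise value = 19.0000 ≤ continuation, so V_u = 32.3407
Node d (S = 137.8): continuation = e^(−0.09)·[0.5767·10.3000 + 0.4233·0.0000] = 5.4287; exercise value = 0.0000 ≤ continuation, so V_d = 5.4287
Node 0 (S = 145): continuation = e^(−0.09)·[0.5767·32.3407 + 0.4233·5.4287] = 19.1457; exercise value = 0.0000 ≤ continuation, so V_0 = 19.1457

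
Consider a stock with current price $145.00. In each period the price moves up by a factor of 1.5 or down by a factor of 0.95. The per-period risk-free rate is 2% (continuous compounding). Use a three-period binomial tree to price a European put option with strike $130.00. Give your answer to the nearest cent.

Risk-neutral probability p = (e^0.02 − 0.95)/(1.5 − 0.95) = 0.0702/0.5500 = 0.1276
Terminal stock prices: S_uuu = 489.4, S_uud = 309.9, S_udd = 196.3, S_ddd = 124.3
Terminal payoffs (K − S): max(-359.4, 0) = 0, max(-179.9, 0) = 0, max(-66.29, 0) = 0, max(5.681, 0) = 5.681
Node uu (S = 326.2): V_uu = e^(−0.02)·[0.1276·0.0000 + 0.8724·0.0000] = 0.0000
Node ud (S = 206.6): V_ud = e^(−0.02)·[0.1276·0.0000 + 0.8724·0.0000] = 0.0000
Node dd (S = 130.9): V_dd = e^(−0.02)·[0.1276·0.0000 + 0.8724·5.6806] = 4.8574
Node u (S = 217.5): V_u = e^(−0.02)·[0.1276·0.0000 + 0.8724·0.0000] = 0.0000
Node d (S = 137.8): V_d = e^(−0.02)·[0.1276·0.0000 + 0.8724·4.8574] = 4.1535
Node 0 (S = 145): V_0 = e^(−0.02)·[0.1276·0.0000 + 0.8724·4.1535] = 3.5516

$3.55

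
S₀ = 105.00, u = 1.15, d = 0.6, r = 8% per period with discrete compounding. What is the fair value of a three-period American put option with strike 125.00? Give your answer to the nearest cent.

20.00

Risk-neutral probability p = (1 + 0.08 − 0.6)/(1.15 − 0.6) = 0.4800/0.5500 = 0.8727
Terminal stock prices: S_uuu = 159.7, S_uud = 83.32, S_udd = 43.47, S_ddd = 22.68
Terminal payoffs (K − S): max(-34.69, 0) = 0, max(41.68, 0) = 41.68, max(81.53, 0) = 81.53, max(102.3, 0) = 102.3
Node uu (S = 138.9): continuation = 1/1.08·[0.8727·0.0000 + 0.1273·41.6825] = 4.9121; exercise value = 0.0000 ≤ continuation, so V_uu = 4.9121
Node ud (S = 72.45): continuation = 1/1.08·[0.8727·41.6825 + 0.1273·81.5300] = 43.2907; exercise value = 52.5500 > continuation, so V_ud = 52.5500 (exercise)
Node dd (S = 37.8): continuation = 1/1.08·[0.8727·81.5300 + 0.1273·102.3200] = 77.9407; exercise value = 87.2000 > continuation, so V_dd = 87.2000 (exercise)
Node u (S = 120.7): continuation = 1/1.08·[0.8727·4.9121 + 0.1273·52.5500] = 10.1621; exercise value = 4.2500 ≤ continuation, so V_u = 10.1621
Node d (S = 63): continuation = 1/1.08·[0.8727·52.5500 + 0.1273·87.2000] = 52.7407; exercise value = 62.0000 > continuation, so V_d = 62.0000 (exercise)
Node 0 (S = 105): continuation = 1/1.08·[0.8727·10.1621 + 0.1273·62.0000] = 15.5182; exercise value = 20.0000 > continuation, so V_0 = 20.0000 (exercise)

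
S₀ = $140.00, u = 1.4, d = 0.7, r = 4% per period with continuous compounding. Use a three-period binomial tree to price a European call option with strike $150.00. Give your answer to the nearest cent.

$37.59

Risk-neutral probability p = (e^0.04 − 0.7)/(1.4 − 0.7) = 0.3408/0.7000 = 0.4869
Terminal stock prices: S_uuu = 384.2, S_uud = 192.1, S_udd = 96.04, S_ddd = 48.02
Terminal payoffs (S − K): max(234.2, 0) = 234.2, max(42.08, 0) = 42.08, max(-53.96, 0) = 0, max(-102, 0) = 0
Node uu (S = 274.4): V_uu = e^(−0.04)·[0.4869·234.1600 + 0.5131·42.0800] = 130.2816
Node ud (S = 137.2): V_ud = e^(−0.04)·[0.4869·42.0800 + 0.5131·0.0000] = 19.6843
Node dd (S = 68.6): V_dd = e^(−0.04)·[0.4869·0.0000 + 0.5131·0.0000] = 0.0000
Node u (S = 196): V_u = e^(−0.04)·[0.4869·130.2816 + 0.5131·19.6843] = 70.6479
Node d (S = 98): V_d = e^(−0.04)·[0.4869·19.6843 + 0.5131·0.0000] = 9.2079
Node 0 (S = 140): V_0 = e^(−0.04)·[0.4869·70.6479 + 0.5131·9.2079] = 37.5874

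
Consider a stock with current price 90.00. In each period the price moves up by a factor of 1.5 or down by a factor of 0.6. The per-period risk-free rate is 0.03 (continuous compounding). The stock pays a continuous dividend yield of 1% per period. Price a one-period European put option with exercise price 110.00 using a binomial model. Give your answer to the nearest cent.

Per-period risk-free factor R = e^0.03 = 1.0305; dividend-adjusted growth = e^(0.03−0.01) = 1.0202.
Risk-neutral probability p = (1.0202 − 0.6)/(1.5 − 0.6) = 0.4202/0.9000 = 0.4669
Terminal stock prices: S_u = 135, S_d = 54
Terminal payoffs (K − S): max(-25, 0) = 0, max(56, 0) = 56
Node 0 (S = 90): V_0 = e^(−0.03)·[0.4669·0.0000 + 0.5331·56.0000] = 28.9718

28.97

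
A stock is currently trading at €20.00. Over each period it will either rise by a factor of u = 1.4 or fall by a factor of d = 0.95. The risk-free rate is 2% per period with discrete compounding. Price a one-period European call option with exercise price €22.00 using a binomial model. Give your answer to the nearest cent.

Risk-neutral probability p = (1 + 0.02 − 0.95)/(1.4 − 0.95) = 0.0700/0.4500 = 0.1556
Terminal stock prices: S_u = 28, S_d = 19
Terminal payoffs (S − K): max(6, 0) = 6, max(-3, 0) = 0
Node 0 (S = 20): V_0 = 1/1.02·[0.1556·6.0000 + 0.8444·0.0000] = 0.9150

€0.92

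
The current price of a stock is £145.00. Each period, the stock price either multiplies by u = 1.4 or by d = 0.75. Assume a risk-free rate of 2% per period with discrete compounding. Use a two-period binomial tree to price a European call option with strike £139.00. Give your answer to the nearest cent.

Risk-neutral probability p = (1 + 0.02 − 0.75)/(1.4 − 0.75) = 0.2700/0.6500 = 0.4154
Terminal stock prices: S_uu = 284.2, S_ud = 152.2, S_dd = 81.56
Terminal payoffs (S − K): max(145.2, 0) = 145.2, max(13.25, 0) = 13.25, max(-57.44, 0) = 0
Node u (S = 203): V_u = 1/1.02·[0.4154·145.2000 + 0.5846·13.2500] = 66.7255
Node d (S = 108.8): V_d = 1/1.02·[0.4154·13.2500 + 0.5846·0.0000] = 5.3959
Node 0 (S = 145): V_0 = 1/1.02·[0.4154·66.7255 + 0.5846·5.3959] = 30.2660

£30.27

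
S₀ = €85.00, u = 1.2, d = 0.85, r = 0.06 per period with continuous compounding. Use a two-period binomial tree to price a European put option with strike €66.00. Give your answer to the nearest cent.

€0.63

Risk-neutral probability p = (e^0.06 − 0.85)/(1.2 − 0.85) = 0.2118/0.3500 = 0.6052
Terminal stock prices: S_uu = 122.4, S_ud = 86.7, S_dd = 61.41
Terminal payoffs (K − S): max(-56.4, 0) = 0, max(-20.7, 0) = 0, max(4.588, 0) = 4.588
Node u (S = 102): V_u = e^(−0.06)·[0.6052·0.0000 + 0.3948·0.0000] = 0.0000
Node d (S = 72.25): V_d = e^(−0.06)·[0.6052·0.0000 + 0.3948·4.5875] = 1.7055
Node 0 (S = 85): V_0 = e^(−0.06)·[0.6052·0.0000 + 0.3948·1.7055] = 0.6340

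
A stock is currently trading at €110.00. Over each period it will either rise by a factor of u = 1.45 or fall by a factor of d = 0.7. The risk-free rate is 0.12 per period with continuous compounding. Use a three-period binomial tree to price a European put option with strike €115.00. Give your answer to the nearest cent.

€12.41

Risk-neutral probability p = (e^0.12 − 0.7)/(1.45 − 0.7) = 0.4275/0.7500 = 0.5700
Terminal stock prices: S_uuu = 335.3, S_uud = 161.9, S_udd = 78.15, S_ddd = 37.73
Terminal payoffs (K − S): max(-220.3, 0) = 0, max(-46.89, 0) = 0, max(36.85, 0) = 36.85, max(77.27, 0) = 77.27
Node uu (S = 231.3): V_uu = e^(−0.12)·[0.5700·0.0000 + 0.4300·0.0000] = 0.0000
Node ud (S = 111.6): V_ud = e^(−0.12)·[0.5700·0.0000 + 0.4300·36.8450] = 14.0519
Node dd (S = 53.9): V_dd = e^(−0.12)·[0.5700·36.8450 + 0.4300·77.2700] = 48.0959
Node u (S = 159.5): V_u = e^(−0.12)·[0.5700·0.0000 + 0.4300·14.0519] = 5.3591
Node d (S = 77): V_d = e^(−0.12)·[0.5700·14.0519 + 0.4300·48.0959] = 25.4466
Node 0 (S = 110): V_0 = e^(−0.12)·[0.5700·5.3591 + 0.4300·25.4466] = 12.4141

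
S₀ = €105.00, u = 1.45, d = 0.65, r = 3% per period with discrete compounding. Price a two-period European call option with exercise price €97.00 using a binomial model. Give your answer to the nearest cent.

Risk-neutral probability p = (1 + 0.03 − 0.65)/(1.45 − 0.65) = 0.3800/0.8000 = 0.4750
Terminal stock prices: S_uu = 220.8, S_ud = 98.96, S_dd = 44.36
Terminal payoffs (S − K): max(123.8, 0) = 123.8, max(1.963, 0) = 1.963, max(-52.64, 0) = 0
Node u (S = 152.2): V_u = 1/1.03·[0.4750·123.7625 + 0.5250·1.9625] = 58.0752
Node d (S = 68.25): V_d = 1/1.03·[0.4750·1.9625 + 0.5250·0.0000] = 0.9050
Node 0 (S = 105): V_0 = 1/1.03·[0.4750·58.0752 + 0.5250·0.9050] = 27.2436

€27.24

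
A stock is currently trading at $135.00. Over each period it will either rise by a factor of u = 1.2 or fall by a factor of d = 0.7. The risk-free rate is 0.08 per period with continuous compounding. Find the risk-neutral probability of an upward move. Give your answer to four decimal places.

Risk-neutral probability p = (e^0.08 − 0.7)/(1.2 − 0.7) = 0.3833/0.5000 = 0.7666

p = 0.7666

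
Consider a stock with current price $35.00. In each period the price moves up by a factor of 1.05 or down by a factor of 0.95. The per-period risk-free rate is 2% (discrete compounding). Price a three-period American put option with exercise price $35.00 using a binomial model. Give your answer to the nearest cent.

$0.62

Risk-neutral probability p = (1 + 0.02 − 0.95)/(1.05 − 0.95) = 0.0700/0.1000 = 0.7000
Terminal stock prices: S_uuu = 40.52, S_uud = 36.66, S_udd = 33.17, S_ddd = 30.01
Terminal payoffs (K − S): max(-5.517, 0) = 0, max(-1.658, 0) = 0, max(1.833, 0) = 1.833, max(4.992, 0) = 4.992
Node uu (S = 38.59): continuation = 1/1.02·[0.7000·0.0000 + 0.3000·0.0000] = 0.0000; exercise value = 0.0000 ≤ continuation, so V_uu = 0.0000
Node ud (S = 34.91): continuation = 1/1.02·[0.7000·0.0000 + 0.3000·1.8331] = 0.5392; exercise value = 0.0875 ≤ continuation, so V_ud = 0.5392
Node dd (S = 31.59): continuation = 1/1.02·[0.7000·1.8331 + 0.3000·4.9919] = 2.7262; exercise value = 3.4125 > continuation, so V_dd = 3.4125 (exercise)
Node u (S = 36.75): continuation = 1/1.02·[0.7000·0.0000 + 0.3000·0.5392] = 0.1586; exercise value = 0.0000 ≤ continuation, so V_u = 0.1586
Node d (S = 33.25): continuation = 1/1.02·[0.7000·0.5392 + 0.3000·3.4125] = 1.3737; exercise value = 1.7500 > continuation, so V_d = 1.7500 (exercise)
Node 0 (S = 35): continuation = 1/1.02·[0.7000·0.1586 + 0.3000·1.7500] = 0.6235; exercise value = 0.0000 ≤ continuation, so V_0 = 0.6235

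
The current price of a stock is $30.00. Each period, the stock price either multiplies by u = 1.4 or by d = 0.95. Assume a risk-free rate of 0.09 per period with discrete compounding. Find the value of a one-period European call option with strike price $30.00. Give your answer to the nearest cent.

$3.43

Risk-neutral probability p = (1 + 0.09 − 0.95)/(1.4 − 0.95) = 0.1400/0.4500 = 0.3111
Terminal stock prices: S_u = 42, S_d = 28.5
Terminal payoffs (S − K): max(12, 0) = 12, max(-1.5, 0) = 0
Node 0 (S = 30): V_0 = 1/1.09·[0.3111·12.0000 + 0.6889·0.0000] = 3.4251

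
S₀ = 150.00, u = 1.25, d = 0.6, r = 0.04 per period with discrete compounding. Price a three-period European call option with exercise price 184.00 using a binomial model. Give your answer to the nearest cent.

30.05

Risk-neutral probability p = (1 + 0.04 − 0.6)/(1.25 − 0.6) = 0.4400/0.6500 = 0.6769
Terminal stock prices: S_uuu = 293, S_uud = 140.6, S_udd = 67.5, S_ddd = 32.4
Terminal payoffs (S − K): max(109, 0) = 109, max(-43.38, 0) = 0, max(-116.5, 0) = 0, max(-151.6, 0) = 0
Node uu (S = 234.4): V_uu = 1/1.04·[0.6769·108.9688 + 0.3231·0.0000] = 70.9264
Node ud (S = 112.5): V_ud = 1/1.04·[0.6769·0.0000 + 0.3231·0.0000] = 0.0000
Node dd (S = 54): V_dd = 1/1.04·[0.6769·0.0000 + 0.3231·0.0000] = 0.0000
Node u (S = 187.5): V_u = 1/1.04·[0.6769·70.9264 + 0.3231·0.0000] = 46.1651
Node d (S = 90): V_d = 1/1.04·[0.6769·0.0000 + 0.3231·0.0000] = 0.0000
Node 0 (S = 150): V_0 = 1/1.04·[0.6769·46.1651 + 0.3231·0.0000] = 30.0483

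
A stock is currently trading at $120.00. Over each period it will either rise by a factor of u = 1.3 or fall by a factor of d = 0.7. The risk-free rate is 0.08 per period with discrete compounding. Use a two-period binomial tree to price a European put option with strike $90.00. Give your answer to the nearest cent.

$3.60

Risk-neutral probability p = (1 + 0.08 − 0.7)/(1.3 − 0.7) = 0.3800/0.6000 = 0.6333
Terminal stock prices: S_uu = 202.8, S_ud = 109.2, S_dd = 58.8
Terminal payoffs (K − S): max(-112.8, 0) = 0, max(-19.2, 0) = 0, max(31.2, 0) = 31.2
Node u (S = 156): V_u = 1/1.08·[0.6333·0.0000 + 0.3667·0.0000] = 0.0000
Node d (S = 84): V_d = 1/1.08·[0.6333·0.0000 + 0.3667·31.2000] = 10.5926
Node 0 (S = 120): V_0 = 1/1.08·[0.6333·0.0000 + 0.3667·10.5926] = 3.5963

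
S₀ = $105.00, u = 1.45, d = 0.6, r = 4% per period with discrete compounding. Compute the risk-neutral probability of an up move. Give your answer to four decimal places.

p = 0.5176

Risk-neutral probability p = (1 + 0.04 − 0.6)/(1.45 − 0.6) = 0.4400/0.8500 = 0.5176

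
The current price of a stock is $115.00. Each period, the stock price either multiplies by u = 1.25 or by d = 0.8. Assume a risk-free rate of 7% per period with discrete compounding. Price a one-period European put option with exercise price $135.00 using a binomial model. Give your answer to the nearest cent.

Risk-neutral probability p = (1 + 0.07 − 0.8)/(1.25 − 0.8) = 0.2700/0.4500 = 0.6000
Terminal stock prices: S_u = 143.8, S_d = 92
Terminal payoffs (K − S): max(-8.75, 0) = 0, max(43, 0) = 43
Node 0 (S = 115): V_0 = 1/1.07·[0.6000·0.0000 + 0.4000·43.0000] = 16.0748

$16.07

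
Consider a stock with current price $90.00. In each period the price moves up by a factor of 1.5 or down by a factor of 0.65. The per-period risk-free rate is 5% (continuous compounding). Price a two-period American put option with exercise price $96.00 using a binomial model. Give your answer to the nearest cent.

$20.69

Risk-neutral probability p = (e^0.05 − 0.65)/(1.5 − 0.65) = 0.4013/0.8500 = 0.4721
Terminal stock prices: S_uu = 202.5, S_ud = 87.75, S_dd = 38.03
Terminal payoffs (K − S): max(-106.5, 0) = 0, max(8.25, 0) = 8.25, max(57.97, 0) = 57.97
Node u (S = 135): continuation = e^(−0.05)·[0.4721·0.0000 + 0.5279·8.2500] = 4.1429; exercise value = 0.0000 ≤ continuation, so V_u = 4.1429
Node d (S = 58.5): continuation = e^(−0.05)·[0.4721·8.2500 + 0.5279·57.9750] = 32.8180; exercise value = 37.5000 > continuation, so V_d = 37.5000 (exercise)
Node 0 (S = 90): continuation = e^(−0.05)·[0.4721·4.1429 + 0.5279·37.5000] = 20.6918; exercise value = 6.0000 ≤ continuation, so V_0 = 20.6918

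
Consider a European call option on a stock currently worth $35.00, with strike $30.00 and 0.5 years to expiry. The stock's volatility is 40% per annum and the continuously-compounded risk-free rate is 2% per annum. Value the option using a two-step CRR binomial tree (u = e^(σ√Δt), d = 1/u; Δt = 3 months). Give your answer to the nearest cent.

$7.17

CRR parameters: u = e^(σ√Δt) = e^(0.4·√0.25) = 1.2214, d = 1/u = 0.8187
Per-period rate: rΔt = 0.02·0.25 = 0.005, so R = e^0.005 = 1.0050
Risk-neutral probability p = (e^0.005 − 0.8187)/(1.2214 − 0.8187) = 0.1863/0.4027 = 0.4626
Terminal stock prices: S_uu = 52.21, S_ud = 35, S_dd = 23.46
Terminal payoffs (S − K): max(22.21, 0) = 22.21, max(5, 0) = 5, max(-6.539, 0) = 0
Node u (S = 42.75): V_u = e^(−0.005)·[0.4626·22.2139 + 0.5374·5.0000] = 12.8987
Node d (S = 28.66): V_d = e^(−0.005)·[0.4626·5.0000 + 0.5374·0.0000] = 2.3015
Node 0 (S = 35): V_0 = e^(−0.005)·[0.4626·12.8987 + 0.5374·2.3015] = 7.1680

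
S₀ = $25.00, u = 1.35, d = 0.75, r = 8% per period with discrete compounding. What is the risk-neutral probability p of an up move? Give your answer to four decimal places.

Risk-neutral probability p = (1 + 0.08 − 0.75)/(1.35 − 0.75) = 0.3300/0.6000 = 0.5500

p = 0.5500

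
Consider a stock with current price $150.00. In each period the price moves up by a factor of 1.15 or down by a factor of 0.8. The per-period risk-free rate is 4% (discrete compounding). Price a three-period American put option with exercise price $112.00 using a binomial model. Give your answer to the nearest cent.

$1.65

Risk-neutral probability p = (1 + 0.04 − 0.8)/(1.15 − 0.8) = 0.2400/0.3500 = 0.6857
Terminal stock prices: S_uuu = 228.1, S_uud = 158.7, S_udd = 110.4, S_ddd = 76.8
Terminal payoffs (K − S): max(-116.1, 0) = 0, max(-46.7, 0) = 0, max(1.6, 0) = 1.6, max(35.2, 0) = 35.2
Node uu (S = 198.4): continuation = 1/1.04·[0.6857·0.0000 + 0.3143·0.0000] = 0.0000; exercise value = 0.0000 ≤ continuation, so V_uu = 0.0000
Node ud (S = 138): continuation = 1/1.04·[0.6857·0.0000 + 0.3143·1.6000] = 0.4835; exercise value = 0.0000 ≤ continuation, so V_ud = 0.4835
Node dd (S = 96): continuation = 1/1.04·[0.6857·1.6000 + 0.3143·35.2000] = 11.6923; exercise value = 16.0000 > continuation, so V_dd = 16.0000 (exercise)
Node u (S = 172.5): continuation = 1/1.04·[0.6857·0.0000 + 0.3143·0.4835] = 0.1461; exercise value = 0.0000 ≤ continuation, so V_u = 0.1461
Node d (S = 120): continuation = 1/1.04·[0.6857·0.4835 + 0.3143·16.0000] = 5.1540; exercise value = 0.0000 ≤ continuation, so V_d = 5.1540
Node 0 (S = 150): continuation = 1/1.04·[0.6857·0.1461 + 0.3143·5.1540] = 1.6539; exercise value = 0.0000 ≤ continuation, so V_0 = 1.6539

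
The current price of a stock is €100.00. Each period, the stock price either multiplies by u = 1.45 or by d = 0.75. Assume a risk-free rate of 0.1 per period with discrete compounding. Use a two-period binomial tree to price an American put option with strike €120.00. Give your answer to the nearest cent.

Risk-neutral probability p = (1 + 0.1 − 0.75)/(1.45 − 0.75) = 0.3500/0.7000 = 0.5000
Terminal stock prices: S_uu = 210.2, S_ud = 108.8, S_dd = 56.25
Terminal payoffs (K − S): max(-90.25, 0) = 0, max(11.25, 0) = 11.25, max(63.75, 0) = 63.75
Node u (S = 145): continuation = 1/1.1·[0.5000·0.0000 + 0.5000·11.2500] = 5.1136; exercise value = 0.0000 ≤ continuation, so V_u = 5.1136
Node d (S = 75): continuation = 1/1.1·[0.5000·11.2500 + 0.5000·63.7500] = 34.0909; exercise value = 45.0000 > continuation, so V_d = 45.0000 (exercise)
Node 0 (S = 100): continuation = 1/1.1·[0.5000·5.1136 + 0.5000·45.0000] = 22.7789; exercise value = 20.0000 ≤ continuation, so V_0 = 22.7789

€22.78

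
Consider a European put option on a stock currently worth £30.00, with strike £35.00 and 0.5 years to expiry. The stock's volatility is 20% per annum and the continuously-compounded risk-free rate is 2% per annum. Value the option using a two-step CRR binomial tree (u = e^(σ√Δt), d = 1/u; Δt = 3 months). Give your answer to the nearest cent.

CRR parameters: u = e^(σ√Δt) = e^(0.2·√0.25) = 1.1052, d = 1/u = 0.9048
Per-period rate: rΔt = 0.02·0.25 = 0.005, so R = e^0.005 = 1.0050
Risk-neutral probability p = (e^0.005 − 0.9048)/(1.1052 − 0.9048) = 0.1002/0.2003 = 0.5000
Terminal stock prices: S_uu = 36.64, S_ud = 30, S_dd = 24.56
Terminal payoffs (K − S): max(-1.642, 0) = 0, max(5, 0) = 5, max(10.44, 0) = 10.44
Node u (S = 33.16): V_u = e^(−0.005)·[0.5000·0.0000 + 0.5000·5.0000] = 2.4873
Node d (S = 27.15): V_d = e^(−0.005)·[0.5000·5.0000 + 0.5000·10.4381] = 7.6803
Node 0 (S = 30): V_0 = e^(−0.005)·[0.5000·2.4873 + 0.5000·7.6803] = 5.0582

£5.06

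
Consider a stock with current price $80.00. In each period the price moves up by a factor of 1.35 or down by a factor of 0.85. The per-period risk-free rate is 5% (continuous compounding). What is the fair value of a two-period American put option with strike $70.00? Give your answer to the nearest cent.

$3.94

Risk-neutral probability p = (e^0.05 − 0.85)/(1.35 − 0.85) = 0.2013/0.5000 = 0.4025
Terminal stock prices: S_uu = 145.8, S_ud = 91.8, S_dd = 57.8
Terminal payoffs (K − S): max(-75.8, 0) = 0, max(-21.8, 0) = 0, max(12.2, 0) = 12.2
Node u (S = 108): continuation = e^(−0.05)·[0.4025·0.0000 + 0.5975·0.0000] = 0.0000; exercise value = 0.0000 ≤ continuation, so V_u = 0.0000
Node d (S = 68): continuation = e^(−0.05)·[0.4025·0.0000 + 0.5975·12.2000] = 6.9335; exercise value = 2.0000 ≤ continuation, so V_d = 6.9335
Node 0 (S = 80): continuation = e^(−0.05)·[0.4025·0.0000 + 0.5975·6.9335] = 3.9404; exercise value = 0.0000 ≤ continuation, so V_0 = 3.9404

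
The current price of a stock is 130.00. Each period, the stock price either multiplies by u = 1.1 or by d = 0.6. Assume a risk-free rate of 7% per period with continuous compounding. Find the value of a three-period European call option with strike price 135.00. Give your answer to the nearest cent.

Risk-neutral probability p = (e^0.07 − 0.6)/(1.1 − 0.6) = 0.4725/0.5000 = 0.9450
Terminal stock prices: S_uuu = 173, S_uud = 94.38, S_udd = 51.48, S_ddd = 28.08
Terminal payoffs (S − K): max(38.03, 0) = 38.03, max(-40.62, 0) = 0, max(-83.52, 0) = 0, max(-106.9, 0) = 0
Node uu (S = 157.3): V_uu = e^(−0.07)·[0.9450·38.0300 + 0.0550·0.0000] = 33.5093
Node ud (S = 85.8): V_ud = e^(−0.07)·[0.9450·0.0000 + 0.0550·0.0000] = 0.0000
Node dd (S = 46.8): V_dd = e^(−0.07)·[0.9450·0.0000 + 0.0550·0.0000] = 0.0000
Node u (S = 143): V_u = e^(−0.07)·[0.9450·33.5093 + 0.0550·0.0000] = 29.5259
Node d (S = 78): V_d = e^(−0.07)·[0.9450·0.0000 + 0.0550·0.0000] = 0.0000
Node 0 (S = 130): V_0 = e^(−0.07)·[0.9450·29.5259 + 0.0550·0.0000] = 26.0161

26.02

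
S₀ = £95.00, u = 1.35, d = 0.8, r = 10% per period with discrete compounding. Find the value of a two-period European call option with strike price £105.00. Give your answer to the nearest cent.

Risk-neutral probability p = (1 + 0.1 − 0.8)/(1.35 − 0.8) = 0.3000/0.5500 = 0.5455
Terminal stock prices: S_uu = 173.1, S_ud = 102.6, S_dd = 60.8
Terminal payoffs (S − K): max(68.14, 0) = 68.14, max(-2.4, 0) = 0, max(-44.2, 0) = 0
Node u (S = 128.2): V_u = 1/1.1·[0.5455·68.1375 + 0.4545·0.0000] = 33.7872
Node d (S = 76): V_d = 1/1.1·[0.5455·0.0000 + 0.4545·0.0000] = 0.0000
Node 0 (S = 95): V_0 = 1/1.1·[0.5455·33.7872 + 0.4545·0.0000] = 16.7540

£16.75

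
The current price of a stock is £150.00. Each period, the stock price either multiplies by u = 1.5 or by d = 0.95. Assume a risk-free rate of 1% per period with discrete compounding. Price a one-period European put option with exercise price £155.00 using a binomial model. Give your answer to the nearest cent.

£11.03

Risk-neutral probability p = (1 + 0.01 − 0.95)/(1.5 − 0.95) = 0.0600/0.5500 = 0.1091
Terminal stock prices: S_u = 225, S_d = 142.5
Terminal payoffs (K − S): max(-70, 0) = 0, max(12.5, 0) = 12.5
Node 0 (S = 150): V_0 = 1/1.01·[0.1091·0.0000 + 0.8909·12.5000] = 11.0261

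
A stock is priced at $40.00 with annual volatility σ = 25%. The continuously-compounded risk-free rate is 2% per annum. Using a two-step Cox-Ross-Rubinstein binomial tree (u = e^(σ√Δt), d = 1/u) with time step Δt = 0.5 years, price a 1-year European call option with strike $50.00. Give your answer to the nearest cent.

CRR parameters: u = e^(σ√Δt) = e^(0.25·√0.5) = 1.1934, d = 1/u = 0.8380
Per-period rate: rΔt = 0.02·0.5 = 0.01, so R = e^0.01 = 1.0101
Risk-neutral probability p = (e^0.01 − 0.8380)/(1.1934 − 0.8380) = 0.1721/0.3554 = 0.4842
Terminal stock prices: S_uu = 56.96, S_ud = 40, S_dd = 28.09
Terminal payoffs (S − K): max(6.965, 0) = 6.965, max(-10, 0) = 0, max(-21.91, 0) = 0
Node u (S = 47.73): V_u = e^(−0.01)·[0.4842·6.9648 + 0.5158·0.0000] = 3.3388
Node d (S = 33.52): V_d = e^(−0.01)·[0.4842·0.0000 + 0.5158·0.0000] = 0.0000
Node 0 (S = 40): V_0 = e^(−0.01)·[0.4842·3.3388 + 0.5158·0.0000] = 1.6005

$1.60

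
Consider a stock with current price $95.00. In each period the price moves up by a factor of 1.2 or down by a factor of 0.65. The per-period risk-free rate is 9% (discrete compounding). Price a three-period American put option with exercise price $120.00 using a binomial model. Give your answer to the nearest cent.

Risk-neutral probability p = (1 + 0.09 − 0.65)/(1.2 − 0.65) = 0.4400/0.5500 = 0.8000
Terminal stock prices: S_uuu = 164.2, S_uud = 88.92, S_udd = 48.17, S_ddd = 26.09
Terminal payoffs (K − S): max(-44.16, 0) = 0, max(31.08, 0) = 31.08, max(71.83, 0) = 71.83, max(93.91, 0) = 93.91
Node uu (S = 136.8): continuation = 1/1.09·[0.8000·0.0000 + 0.2000·31.0800] = 5.7028; exercise value = 0.0000 ≤ continuation, so V_uu = 5.7028
Node ud (S = 74.1): continuation = 1/1.09·[0.8000·31.0800 + 0.2000·71.8350] = 35.9917; exercise value = 45.9000 > continuation, so V_ud = 45.9000 (exercise)
Node dd (S = 40.14): continuation = 1/1.09·[0.8000·71.8350 + 0.2000·93.9106] = 69.9542; exercise value = 79.8625 > continuation, so V_dd = 79.8625 (exercise)
Node u (S = 114): continuation = 1/1.09·[0.8000·5.7028 + 0.2000·45.9000] = 12.6075; exercise value = 6.0000 ≤ continuation, so V_u = 12.6075
Node d (S = 61.75): continuation = 1/1.09·[0.8000·45.9000 + 0.2000·79.8625] = 48.3417; exercise value = 58.2500 > continuation, so V_d = 58.2500 (exercise)
Node 0 (S = 95): continuation = 1/1.09·[0.8000·12.6075 + 0.2000·58.2500] = 19.9413; exercise value = 25.0000 > continuation, so V_0 = 25.0000 (exercise)

$25.00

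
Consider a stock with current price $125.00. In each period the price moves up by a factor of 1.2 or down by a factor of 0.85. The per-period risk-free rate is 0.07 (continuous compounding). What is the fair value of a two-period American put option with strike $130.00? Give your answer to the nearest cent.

Risk-neutral probability p = (e^0.07 − 0.85)/(1.2 − 0.85) = 0.2225/0.3500 = 0.6357
Terminal stock prices: S_uu = 180, S_ud = 127.5, S_dd = 90.31
Terminal payoffs (K − S): max(-50, 0) = 0, max(2.5, 0) = 2.5, max(39.69, 0) = 39.69
Node u (S = 150): continuation = e^(−0.07)·[0.6357·0.0000 + 0.3643·2.5000] = 0.8491; exercise value = 0.0000 ≤ continuation, so V_u = 0.8491
Node d (S = 106.2): continuation = e^(−0.07)·[0.6357·2.5000 + 0.3643·39.6875] = 14.9612; exercise value = 23.7500 > continuation, so V_d = 23.7500 (exercise)
Node 0 (S = 125): continuation = e^(−0.07)·[0.6357·0.8491 + 0.3643·23.7500] = 8.5697; exercise value = 5.0000 ≤ continuation, so V_0 = 8.5697

$8.57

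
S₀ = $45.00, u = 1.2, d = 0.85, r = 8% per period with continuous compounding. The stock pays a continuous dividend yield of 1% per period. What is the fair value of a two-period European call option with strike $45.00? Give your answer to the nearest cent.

$7.17

Per-period risk-free factor R = e^0.08 = 1.0833; dividend-adjusted growth = e^(0.08−0.01) = 1.0725.
Risk-neutral probability p = (1.0725 − 0.85)/(1.2 − 0.85) = 0.2225/0.3500 = 0.6357
Terminal stock prices: S_uu = 64.8, S_ud = 45.9, S_dd = 32.51
Terminal payoffs (S − K): max(19.8, 0) = 19.8, max(0.9, 0) = 0.9, max(-12.49, 0) = 0
Node u (S = 54): V_u = e^(−0.08)·[0.6357·19.8000 + 0.3643·0.9000] = 11.9225
Node d (S = 38.25): V_d = e^(−0.08)·[0.6357·0.9000 + 0.3643·0.0000] = 0.5282
Node 0 (S = 45): V_0 = e^(−0.08)·[0.6357·11.9225 + 0.3643·0.5282] = 7.1744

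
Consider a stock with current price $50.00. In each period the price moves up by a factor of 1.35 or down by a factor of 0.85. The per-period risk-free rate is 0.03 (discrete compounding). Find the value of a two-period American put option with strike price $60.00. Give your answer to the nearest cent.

Risk-neutral probability p = (1 + 0.03 − 0.85)/(1.35 − 0.85) = 0.1800/0.5000 = 0.3600
Terminal stock prices: S_uu = 91.13, S_ud = 57.38, S_dd = 36.12
Terminal payoffs (K − S): max(-31.13, 0) = 0, max(2.625, 0) = 2.625, max(23.88, 0) = 23.88
Node u (S = 67.5): continuation = 1/1.03·[0.3600·0.0000 + 0.6400·2.6250] = 1.6311; exercise value = 0.0000 ≤ continuation, so V_u = 1.6311
Node d (S = 42.5): continuation = 1/1.03·[0.3600·2.6250 + 0.6400·23.8750] = 15.7524; exercise value = 17.5000 > continuation, so V_d = 17.5000 (exercise)
Node 0 (S = 50): continuation = 1/1.03·[0.3600·1.6311 + 0.6400·17.5000] = 11.4439; exercise value = 10.0000 ≤ continuation, so V_0 = 11.4439

$11.44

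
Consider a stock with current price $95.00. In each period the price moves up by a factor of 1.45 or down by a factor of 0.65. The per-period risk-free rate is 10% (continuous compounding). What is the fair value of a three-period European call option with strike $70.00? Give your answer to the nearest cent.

Risk-neutral probability p = (e^0.1 − 0.65)/(1.45 − 0.65) = 0.4552/0.8000 = 0.5690
Terminal stock prices: S_uuu = 289.6, S_uud = 129.8, S_udd = 58.2, S_ddd = 26.09
Terminal payoffs (S − K): max(219.6, 0) = 219.6, max(59.83, 0) = 59.83, max(-11.8, 0) = 0, max(-43.91, 0) = 0
Node uu (S = 199.7): V_uu = e^(−0.1)·[0.5690·219.6194 + 0.4310·59.8294] = 136.3989
Node ud (S = 89.54): V_ud = e^(−0.1)·[0.5690·59.8294 + 0.4310·0.0000] = 30.8013
Node dd (S = 40.14): V_dd = e^(−0.1)·[0.5690·0.0000 + 0.4310·0.0000] = 0.0000
Node u (S = 137.8): V_u = e^(−0.1)·[0.5690·136.3989 + 0.4310·30.8013] = 82.2339
Node d (S = 61.75): V_d = e^(−0.1)·[0.5690·30.8013 + 0.4310·0.0000] = 15.8571
Node 0 (S = 95): V_0 = e^(−0.1)·[0.5690·82.2339 + 0.4310·15.8571] = 48.5202

$48.52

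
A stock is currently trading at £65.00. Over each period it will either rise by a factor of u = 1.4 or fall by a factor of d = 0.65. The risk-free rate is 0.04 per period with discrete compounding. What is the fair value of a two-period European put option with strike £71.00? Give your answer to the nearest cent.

Risk-neutral probability p = (1 + 0.04 − 0.65)/(1.4 − 0.65) = 0.3900/0.7500 = 0.5200
Terminal stock prices: S_uu = 127.4, S_ud = 59.15, S_dd = 27.46
Terminal payoffs (K − S): max(-56.4, 0) = 0, max(11.85, 0) = 11.85, max(43.54, 0) = 43.54
Node u (S = 91): V_u = 1/1.04·[0.5200·0.0000 + 0.4800·11.8500] = 5.4692
Node d (S = 42.25): V_d = 1/1.04·[0.5200·11.8500 + 0.4800·43.5375] = 26.0192
Node 0 (S = 65): V_0 = 1/1.04·[0.5200·5.4692 + 0.4800·26.0192] = 14.7435

£14.74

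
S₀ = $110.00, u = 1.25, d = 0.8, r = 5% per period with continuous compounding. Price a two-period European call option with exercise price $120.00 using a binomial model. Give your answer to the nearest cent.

$14.63

Risk-neutral probability p = (e^0.05 − 0.8)/(1.25 − 0.8) = 0.2513/0.4500 = 0.5584
Terminal stock prices: S_uu = 171.9, S_ud = 110, S_dd = 70.4
Terminal payoffs (S − K): max(51.88, 0) = 51.88, max(-10, 0) = 0, max(-49.6, 0) = 0
Node u (S = 137.5): V_u = e^(−0.05)·[0.5584·51.8750 + 0.4416·0.0000] = 27.5533
Node d (S = 88): V_d = e^(−0.05)·[0.5584·0.0000 + 0.4416·0.0000] = 0.0000
Node 0 (S = 110): V_0 = e^(−0.05)·[0.5584·27.5533 + 0.4416·0.0000] = 14.6349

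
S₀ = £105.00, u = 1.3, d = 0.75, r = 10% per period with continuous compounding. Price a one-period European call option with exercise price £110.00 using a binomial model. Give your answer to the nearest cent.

Risk-neutral probability p = (e^0.1 − 0.75)/(1.3 − 0.75) = 0.3552/0.5500 = 0.6458
Terminal stock prices: S_u = 136.5, S_d = 78.75
Terminal payoffs (S − K): max(26.5, 0) = 26.5, max(-31.25, 0) = 0
Node 0 (S = 105): V_0 = e^(−0.1)·[0.6458·26.5000 + 0.3542·0.0000] = 15.4843

£15.48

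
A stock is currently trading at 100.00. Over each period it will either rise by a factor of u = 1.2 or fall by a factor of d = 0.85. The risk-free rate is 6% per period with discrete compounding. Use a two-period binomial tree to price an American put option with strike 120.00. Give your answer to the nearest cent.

Risk-neutral probability p = (1 + 0.06 − 0.85)/(1.2 − 0.85) = 0.2100/0.3500 = 0.6000
Terminal stock prices: S_uu = 144, S_ud = 102, S_dd = 72.25
Terminal payoffs (K − S): max(-24, 0) = 0, max(18, 0) = 18, max(47.75, 0) = 47.75
Node u (S = 120): continuation = 1/1.06·[0.6000·0.0000 + 0.4000·18.0000] = 6.7925; exercise value = 0.0000 ≤ continuation, so V_u = 6.7925
Node d (S = 85): continuation = 1/1.06·[0.6000·18.0000 + 0.4000·47.7500] = 28.2075; exercise value = 35.0000 > continuation, so V_d = 35.0000 (exercise)
Node 0 (S = 100): continuation = 1/1.06·[0.6000·6.7925 + 0.4000·35.0000] = 17.0523; exercise value = 20.0000 > continuation, so V_0 = 20.0000 (exercise)

20.00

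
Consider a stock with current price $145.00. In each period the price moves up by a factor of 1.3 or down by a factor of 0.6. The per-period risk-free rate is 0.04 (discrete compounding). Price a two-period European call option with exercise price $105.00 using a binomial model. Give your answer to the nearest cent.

$54.66

Risk-neutral probability p = (1 + 0.04 − 0.6)/(1.3 − 0.6) = 0.4400/0.7000 = 0.6286
Terminal stock prices: S_uu = 245.1, S_ud = 113.1, S_dd = 52.2
Terminal payoffs (S − K): max(140.1, 0) = 140.1, max(8.1, 0) = 8.1, max(-52.8, 0) = 0
Node u (S = 188.5): V_u = 1/1.04·[0.6286·140.0500 + 0.3714·8.1000] = 87.5385
Node d (S = 87): V_d = 1/1.04·[0.6286·8.1000 + 0.3714·0.0000] = 4.8956
Node 0 (S = 145): V_0 = 1/1.04·[0.6286·87.5385 + 0.3714·4.8956] = 54.6563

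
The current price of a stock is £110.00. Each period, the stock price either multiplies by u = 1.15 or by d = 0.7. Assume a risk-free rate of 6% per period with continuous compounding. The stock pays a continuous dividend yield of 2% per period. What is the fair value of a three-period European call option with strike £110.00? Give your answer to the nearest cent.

Per-period risk-free factor R = e^0.06 = 1.0618; dividend-adjusted growth = e^(0.06−0.02) = 1.0408.
Risk-neutral probability p = (1.0408 − 0.7)/(1.15 − 0.7) = 0.3408/0.4500 = 0.7574
Terminal stock prices: S_uuu = 167.3, S_uud = 101.8, S_udd = 61.98, S_ddd = 37.73
Terminal payoffs (S − K): max(57.3, 0) = 57.3, max(-8.168, 0) = 0, max(-48.02, 0) = 0, max(-72.27, 0) = 0
Node uu (S = 145.5): V_uu = e^(−0.06)·[0.7574·57.2962 + 0.2426·0.0000] = 40.8667
Node ud (S = 88.55): V_ud = e^(−0.06)·[0.7574·0.0000 + 0.2426·0.0000] = 0.0000
Node dd (S = 53.9): V_dd = e^(−0.06)·[0.7574·0.0000 + 0.2426·0.0000] = 0.0000
Node u (S = 126.5): V_u = e^(−0.06)·[0.7574·40.8667 + 0.2426·0.0000] = 29.1482
Node d (S = 77): V_d = e^(−0.06)·[0.7574·0.0000 + 0.2426·0.0000] = 0.0000
Node 0 (S = 110): V_0 = e^(−0.06)·[0.7574·29.1482 + 0.2426·0.0000] = 20.7901

£20.79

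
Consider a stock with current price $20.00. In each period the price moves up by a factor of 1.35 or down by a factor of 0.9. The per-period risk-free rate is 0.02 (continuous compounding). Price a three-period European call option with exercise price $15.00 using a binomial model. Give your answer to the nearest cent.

Risk-neutral probability p = (e^0.02 − 0.9)/(1.35 − 0.9) = 0.1202/0.4500 = 0.2671
Terminal stock prices: S_uuu = 49.21, S_uud = 32.81, S_udd = 21.87, S_ddd = 14.58
Terminal payoffs (S − K): max(34.21, 0) = 34.21, max(17.81, 0) = 17.81, max(6.87, 0) = 6.87, max(-0.42, 0) = 0
Node uu (S = 36.45): V_uu = e^(−0.02)·[0.2671·34.2075 + 0.7329·17.8050] = 21.7470
Node ud (S = 24.3): V_ud = e^(−0.02)·[0.2671·17.8050 + 0.7329·6.8700] = 9.5970
Node dd (S = 16.2): V_dd = e^(−0.02)·[0.2671·6.8700 + 0.7329·0.0000] = 1.7987
Node u (S = 27): V_u = e^(−0.02)·[0.2671·21.7470 + 0.7329·9.5970] = 12.5882
Node d (S = 18): V_d = e^(−0.02)·[0.2671·9.5970 + 0.7329·1.7987] = 3.8049
Node 0 (S = 20): V_0 = e^(−0.02)·[0.2671·12.5882 + 0.7329·3.8049] = 6.0292

$6.03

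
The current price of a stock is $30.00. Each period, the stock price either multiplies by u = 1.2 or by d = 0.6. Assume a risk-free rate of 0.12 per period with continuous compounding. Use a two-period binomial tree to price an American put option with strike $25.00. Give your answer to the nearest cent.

$1.03

Risk-neutral probability p = (e^0.12 − 0.6)/(1.2 − 0.6) = 0.5275/0.6000 = 0.8792
Terminal stock prices: S_uu = 43.2, S_ud = 21.6, S_dd = 10.8
Terminal payoffs (K − S): max(-18.2, 0) = 0, max(3.4, 0) = 3.4, max(14.2, 0) = 14.2
Node u (S = 36): continuation = e^(−0.12)·[0.8792·0.0000 + 0.1208·3.4000] = 0.3644; exercise value = 0.0000 ≤ continuation, so V_u = 0.3644
Node d (S = 18): continuation = e^(−0.12)·[0.8792·3.4000 + 0.1208·14.2000] = 4.1730; exercise value = 7.0000 > continuation, so V_d = 7.0000 (exercise)
Node 0 (S = 30): continuation = e^(−0.12)·[0.8792·0.3644 + 0.1208·7.0000] = 1.0344; exercise value = 0.0000 ≤ continuation, so V_0 = 1.0344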